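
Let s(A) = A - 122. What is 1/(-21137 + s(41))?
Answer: -1/21218 ≈ -4.7130e-5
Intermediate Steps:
s(A) = -122 + A
1/(-21137 + s(41)) = 1/(-21137 + (-122 + 41)) = 1/(-21137 - 81) = 1/(-21218) = -1/21218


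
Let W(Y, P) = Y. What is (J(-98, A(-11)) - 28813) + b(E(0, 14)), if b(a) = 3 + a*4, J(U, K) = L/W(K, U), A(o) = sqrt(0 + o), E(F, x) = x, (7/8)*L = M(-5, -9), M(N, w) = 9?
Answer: -28754 - 72*I*sqrt(11)/77 ≈ -28754.0 - 3.1013*I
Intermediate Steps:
L = 72/7 (L = (8/7)*9 = 72/7 ≈ 10.286)
A(o) = sqrt(o)
J(U, K) = 72/(7*K)
b(a) = 3 + 4*a
(J(-98, A(-11)) - 28813) + b(E(0, 14)) = (72/(7*(sqrt(-11))) - 28813) + (3 + 4*14) = (72/(7*((I*sqrt(11)))) - 28813) + (3 + 56) = (72*(-I*sqrt(11)/11)/7 - 28813) + 59 = (-72*I*sqrt(11)/77 - 28813) + 59 = (-28813 - 72*I*sqrt(11)/77) + 59 = -28754 - 72*I*sqrt(11)/77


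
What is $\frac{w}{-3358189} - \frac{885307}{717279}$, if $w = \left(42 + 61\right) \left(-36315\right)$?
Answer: $- \frac{290085579868}{2408758447731} \approx -0.12043$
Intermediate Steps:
$w = -3740445$ ($w = 103 \left(-36315\right) = -3740445$)
$\frac{w}{-3358189} - \frac{885307}{717279} = - \frac{3740445}{-3358189} - \frac{885307}{717279} = \left(-3740445\right) \left(- \frac{1}{3358189}\right) - \frac{885307}{717279} = \frac{3740445}{3358189} - \frac{885307}{717279} = - \frac{290085579868}{2408758447731}$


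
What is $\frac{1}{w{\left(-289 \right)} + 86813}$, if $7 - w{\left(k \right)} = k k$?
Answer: $\frac{1}{3299} \approx 0.00030312$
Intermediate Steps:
$w{\left(k \right)} = 7 - k^{2}$ ($w{\left(k \right)} = 7 - k k = 7 - k^{2}$)
$\frac{1}{w{\left(-289 \right)} + 86813} = \frac{1}{\left(7 - \left(-289\right)^{2}\right) + 86813} = \frac{1}{\left(7 - 83521\right) + 86813} = \frac{1}{-83514 + 86813} = \frac{1}{3299}$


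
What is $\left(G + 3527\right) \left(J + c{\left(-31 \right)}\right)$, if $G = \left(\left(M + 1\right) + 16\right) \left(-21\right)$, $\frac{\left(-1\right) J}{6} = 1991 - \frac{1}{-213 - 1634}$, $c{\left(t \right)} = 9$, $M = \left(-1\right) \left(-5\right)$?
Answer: $- \frac{67576031925}{1847} \approx -3.6587 \cdot 10^{7}$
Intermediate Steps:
$M = 5$
$J = - \frac{22064268}{1847}$ ($J = - 6 \left(1991 - \frac{1}{-213 - 1634}\right) = - 6 \left(1991 - \frac{1}{-1847}\right) = - 6 \left(1991 - - \frac{1}{1847}\right) = - 6 \left(1991 + \frac{1}{1847}\right) = \left(-6\right) \frac{3677378}{1847} = - \frac{22064268}{1847} \approx -11946.0$)
$G = -462$ ($G = \left(\left(5 + 1\right) + 16\right) \left(-21\right) = \left(6 + 16\right) \left(-21\right) = 22 \left(-21\right) = -462$)
$\left(G + 3527\right) \left(J + c{\left(-31 \right)}\right) = \left(-462 + 3527\right) \left(- \frac{22064268}{1847} + 9\right) = 3065 \left(- \frac{22047645}{1847}\right) = - \frac{67576031925}{1847}$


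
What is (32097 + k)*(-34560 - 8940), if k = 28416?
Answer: -2632315500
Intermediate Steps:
(32097 + k)*(-34560 - 8940) = (32097 + 28416)*(-34560 - 8940) = 60513*(-43500) = -2632315500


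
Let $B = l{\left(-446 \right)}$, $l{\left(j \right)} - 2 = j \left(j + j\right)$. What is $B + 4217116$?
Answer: $4614950$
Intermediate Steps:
$l{\left(j \right)} = 2 + 2 j^{2}$ ($l{\left(j \right)} = 2 + j \left(j + j\right) = 2 + j 2 j = 2 + 2 j^{2}$)
$B = 397834$ ($B = 2 + 2 \left(-446\right)^{2} = 2 + 2 \cdot 198916 = 2 + 397832 = 397834$)
$B + 4217116 = 397834 + 4217116 = 4614950$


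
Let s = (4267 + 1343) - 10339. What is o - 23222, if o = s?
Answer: -27951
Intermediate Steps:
s = -4729 (s = 5610 - 10339 = -4729)
o = -4729
o - 23222 = -4729 - 23222 = -27951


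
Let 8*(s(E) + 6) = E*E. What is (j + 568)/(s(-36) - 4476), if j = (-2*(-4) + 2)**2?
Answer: -167/1080 ≈ -0.15463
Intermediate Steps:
j = 100 (j = (8 + 2)**2 = 10**2 = 100)
s(E) = -6 + E**2/8 (s(E) = -6 + (E*E)/8 = -6 + E**2/8)
(j + 568)/(s(-36) - 4476) = (100 + 568)/((-6 + (1/8)*(-36)**2) - 4476) = 668/((-6 + (1/8)*1296) - 4476) = 668/((-6 + 162) - 4476) = 668/(156 - 4476) = 668/(-4320) = 668*(-1/4320) = -167/1080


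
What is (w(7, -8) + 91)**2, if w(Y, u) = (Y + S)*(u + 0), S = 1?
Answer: 729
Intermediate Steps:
w(Y, u) = u*(1 + Y) (w(Y, u) = (Y + 1)*(u + 0) = (1 + Y)*u = u*(1 + Y))
(w(7, -8) + 91)**2 = (-8*(1 + 7) + 91)**2 = (-8*8 + 91)**2 = (-64 + 91)**2 = 27**2 = 729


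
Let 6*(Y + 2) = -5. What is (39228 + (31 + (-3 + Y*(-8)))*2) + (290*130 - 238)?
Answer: 230374/3 ≈ 76791.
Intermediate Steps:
Y = -17/6 (Y = -2 + (⅙)*(-5) = -2 - ⅚ = -17/6 ≈ -2.8333)
(39228 + (31 + (-3 + Y*(-8)))*2) + (290*130 - 238) = (39228 + (31 + (-3 - 17/6*(-8)))*2) + (290*130 - 238) = (39228 + (31 + (-3 + 68/3))*2) + (37700 - 238) = (39228 + (31 + 59/3)*2) + 37462 = (39228 + (152/3)*2) + 37462 = (39228 + 304/3) + 37462 = 117988/3 + 37462 = 230374/3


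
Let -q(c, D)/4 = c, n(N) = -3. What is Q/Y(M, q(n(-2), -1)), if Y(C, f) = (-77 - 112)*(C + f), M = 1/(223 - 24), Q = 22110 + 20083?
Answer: -8396407/451521 ≈ -18.596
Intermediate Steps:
q(c, D) = -4*c
Q = 42193
M = 1/199 ≈ 0.0050251
Y(C, f) = -189*C - 189*f (Y(C, f) = -189*(C + f) = -189*C - 189*f)
Q/Y(M, q(n(-2), -1)) = 42193/(-189*1/199 - (-756)*(-3)) = 42193/(-189/199 - 189*12) = 42193/(-189/199 - 2268) = 42193/(-451521/199) = 42193*(-199/451521) = -8396407/451521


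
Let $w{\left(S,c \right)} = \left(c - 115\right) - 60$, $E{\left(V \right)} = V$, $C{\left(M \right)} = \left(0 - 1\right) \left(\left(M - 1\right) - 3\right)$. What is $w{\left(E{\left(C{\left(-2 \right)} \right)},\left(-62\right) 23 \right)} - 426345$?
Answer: $-427946$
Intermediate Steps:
$C{\left(M \right)} = 4 - M$ ($C{\left(M \right)} = - (\left(M - 1\right) - 3) = - (\left(-1 + M\right) - 3) = - (-4 + M) = 4 - M$)
$w{\left(S,c \right)} = -175 + c$ ($w{\left(S,c \right)} = \left(-115 + c\right) - 60 = -175 + c$)
$w{\left(E{\left(C{\left(-2 \right)} \right)},\left(-62\right) 23 \right)} - 426345 = \left(-175 - 1426\right) - 426345 = -1601 - 426345 = -427946$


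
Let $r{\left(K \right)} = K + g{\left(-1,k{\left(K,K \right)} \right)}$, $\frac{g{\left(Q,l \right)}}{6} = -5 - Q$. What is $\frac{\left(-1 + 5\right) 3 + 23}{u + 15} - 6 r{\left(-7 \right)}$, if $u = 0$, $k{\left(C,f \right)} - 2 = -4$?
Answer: $\frac{565}{3} \approx 188.33$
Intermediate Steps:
$k{\left(C,f \right)} = -2$ ($k{\left(C,f \right)} = 2 - 4 = -2$)
$g{\left(Q,l \right)} = -30 - 6 Q$ ($g{\left(Q,l \right)} = 6 \left(-5 - Q\right) = -30 - 6 Q$)
$r{\left(K \right)} = -24 + K$ ($r{\left(K \right)} = K - 24 = -24 + K$)
$\frac{\left(-1 + 5\right) 3 + 23}{u + 15} - 6 r{\left(-7 \right)} = \frac{\left(-1 + 5\right) 3 + 23}{0 + 15} - 6 \left(-24 - 7\right) = \frac{4 \cdot 3 + 23}{15} - -186 = \left(12 + 23\right) \frac{1}{15} + 186 = 35 \cdot \frac{1}{15} + 186 = \frac{7}{3} + 186 = \frac{565}{3}$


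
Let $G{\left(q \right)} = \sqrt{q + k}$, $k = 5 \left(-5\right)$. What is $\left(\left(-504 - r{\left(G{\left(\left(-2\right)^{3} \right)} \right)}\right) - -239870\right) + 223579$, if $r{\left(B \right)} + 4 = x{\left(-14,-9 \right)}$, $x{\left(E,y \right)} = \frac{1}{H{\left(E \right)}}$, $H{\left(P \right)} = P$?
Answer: $\frac{6481287}{14} \approx 4.6295 \cdot 10^{5}$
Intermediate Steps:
$k = -25$
$G{\left(q \right)} = \sqrt{-25 + q}$ ($G{\left(q \right)} = \sqrt{q - 25} = \sqrt{-25 + q}$)
$x{\left(E,y \right)} = \frac{1}{E}$
$r{\left(B \right)} = - \frac{57}{14}$ ($r{\left(B \right)} = -4 + \frac{1}{-14} = -4 - \frac{1}{14} = - \frac{57}{14}$)
$\left(\left(-504 - r{\left(G{\left(\left(-2\right)^{3} \right)} \right)}\right) - -239870\right) + 223579 = \left(\left(-504 - - \frac{57}{14}\right) - -239870\right) + 223579 = \left(\left(-504 + \frac{57}{14}\right) + 239870\right) + 223579 = \left(- \frac{6999}{14} + 239870\right) + 223579 = \frac{3351181}{14} + 223579 = \frac{6481287}{14}$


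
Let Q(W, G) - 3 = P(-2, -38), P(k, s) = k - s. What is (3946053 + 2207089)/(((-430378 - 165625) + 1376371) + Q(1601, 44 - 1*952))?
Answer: 6153142/780407 ≈ 7.8845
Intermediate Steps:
Q(W, G) = 39 (Q(W, G) = 3 + (-2 - 1*(-38)) = 3 + (-2 + 38) = 3 + 36 = 39)
(3946053 + 2207089)/(((-430378 - 165625) + 1376371) + Q(1601, 44 - 1*952)) = (3946053 + 2207089)/(((-430378 - 165625) + 1376371) + 39) = 6153142/((-596003 + 1376371) + 39) = 6153142/(780368 + 39) = 6153142/780407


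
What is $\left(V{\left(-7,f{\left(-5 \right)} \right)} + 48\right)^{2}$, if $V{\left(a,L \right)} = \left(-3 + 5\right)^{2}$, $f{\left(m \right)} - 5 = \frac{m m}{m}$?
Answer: $2704$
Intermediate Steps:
$f{\left(m \right)} = 5 + m$ ($f{\left(m \right)} = 5 + \frac{m m}{m} = 5 + \frac{m^{2}}{m} = 5 + m$)
$V{\left(a,L \right)} = 4$ ($V{\left(a,L \right)} = 2^{2} = 4$)
$\left(V{\left(-7,f{\left(-5 \right)} \right)} + 48\right)^{2} = \left(4 + 48\right)^{2} = 52^{2} = 2704$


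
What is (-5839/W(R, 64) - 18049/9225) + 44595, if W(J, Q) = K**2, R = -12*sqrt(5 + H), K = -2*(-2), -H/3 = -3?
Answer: 6528068441/147600 ≈ 44228.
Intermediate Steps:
H = 9 (H = -3*(-3) = 9)
K = 4
R = -12*sqrt(14) (R = -12*sqrt(5 + 9) = -12*sqrt(14) ≈ -44.900)
W(J, Q) = 16 (W(J, Q) = 4**2 = 16)
(-5839/W(R, 64) - 18049/9225) + 44595 = (-5839/16 - 18049/9225) + 44595 = -54153559/147600 + 44595 = 6528068441/147600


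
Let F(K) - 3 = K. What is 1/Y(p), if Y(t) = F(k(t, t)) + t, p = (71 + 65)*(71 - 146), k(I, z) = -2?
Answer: -1/10199 ≈ -9.8049e-5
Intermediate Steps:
F(K) = 3 + K
p = -10200 (p = 136*(-75) = -10200)
Y(t) = 1 + t (Y(t) = (3 - 2) + t = 1 + t)
1/Y(p) = 1/(1 - 10200) = 1/(-10199) = -1/10199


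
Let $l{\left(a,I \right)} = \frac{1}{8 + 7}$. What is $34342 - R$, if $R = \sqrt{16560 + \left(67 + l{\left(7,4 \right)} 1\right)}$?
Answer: $34342 - \frac{\sqrt{3741090}}{15} \approx 34213.0$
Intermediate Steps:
$l{\left(a,I \right)} = \frac{1}{15}$
$R = \frac{\sqrt{3741090}}{15}$ ($R = \sqrt{16560 + \left(67 + \frac{1}{15} \cdot 1\right)} = \sqrt{16560 + \left(67 + \frac{1}{15}\right)} = \sqrt{16560 + \frac{1006}{15}} = \sqrt{\frac{249406}{15}} = \frac{\sqrt{3741090}}{15} \approx 128.95$)
$34342 - R = 34342 - \frac{\sqrt{3741090}}{15}$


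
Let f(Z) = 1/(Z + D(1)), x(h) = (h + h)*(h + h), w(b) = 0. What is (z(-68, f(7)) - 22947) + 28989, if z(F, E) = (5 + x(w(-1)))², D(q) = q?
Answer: 6067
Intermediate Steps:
x(h) = 4*h² (x(h) = (2*h)*(2*h) = 4*h²)
f(Z) = 1/(1 + Z) (f(Z) = 1/(Z + 1) = 1/(1 + Z))
z(F, E) = 25 (z(F, E) = (5 + 4*0²)² = (5 + 4*0)² = (5 + 0)² = 5² = 25)
(z(-68, f(7)) - 22947) + 28989 = (25 - 22947) + 28989 = -22922 + 28989 = 6067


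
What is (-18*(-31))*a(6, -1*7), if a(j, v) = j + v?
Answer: -558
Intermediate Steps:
(-18*(-31))*a(6, -1*7) = (-18*(-31))*(6 - 1*7) = 558*(6 - 7) = 558*(-1) = -558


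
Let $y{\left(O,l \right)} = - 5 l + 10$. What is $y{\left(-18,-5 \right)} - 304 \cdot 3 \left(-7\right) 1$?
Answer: $6419$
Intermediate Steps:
$y{\left(O,l \right)} = 10 - 5 l$
$y{\left(-18,-5 \right)} - 304 \cdot 3 \left(-7\right) 1 = \left(10 - -25\right) - 304 \cdot 3 \left(-7\right) 1 = \left(10 + 25\right) - 304 \left(\left(-21\right) 1\right) = 35 - -6384 = 35 + 6384 = 6419$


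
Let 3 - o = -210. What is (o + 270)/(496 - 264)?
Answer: 483/232 ≈ 2.0819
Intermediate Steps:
o = 213 (o = 3 - 1*(-210) = 3 + 210 = 213)
(o + 270)/(496 - 264) = (213 + 270)/(496 - 264) = 483/232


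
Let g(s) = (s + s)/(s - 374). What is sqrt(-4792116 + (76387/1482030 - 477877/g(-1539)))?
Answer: I*sqrt(112088585580770956465)/4693095 ≈ 2255.9*I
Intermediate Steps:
g(s) = 2*s/(-374 + s) (g(s) = (2*s)/(-374 + s) = 2*s/(-374 + s))
sqrt(-4792116 + (76387/1482030 - 477877/g(-1539))) = sqrt(-4792116 + (76387/1482030 - 477877/(2*(-1539)/(-374 - 1539)))) = sqrt(-4792116 + (76387*(1/1482030) - 477877/(2*(-1539)/(-1913)))) = sqrt(-4792116 + (76387/1482030 - 477877/(2*(-1539)*(-1/1913)))) = sqrt(-4792116 + (76387/1482030 - 477877/3078/1913)) = sqrt(-4792116 + (76387/1482030 - 477877*1913/3078)) = sqrt(-4792116 + (76387/1482030 - 914178701/3078)) = sqrt(-4792116 - 12544815047443/42237855) = sqrt(-214953515798623/42237855) = I*sqrt(112088585580770956465)/4693095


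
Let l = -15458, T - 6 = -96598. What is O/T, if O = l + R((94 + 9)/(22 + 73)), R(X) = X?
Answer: 1468407/9176240 ≈ 0.16002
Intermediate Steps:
T = -96592 (T = 6 - 96598 = -96592)
O = -1468407/95 (O = -15458 + (94 + 9)/(22 + 73) = -15458 + 103/95 = -1468407/95 ≈ -15457.)
O/T = -1468407/95/(-96592) = -1468407/95*(-1/96592) = 1468407/9176240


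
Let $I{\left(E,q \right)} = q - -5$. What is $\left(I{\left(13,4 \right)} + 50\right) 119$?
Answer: $7021$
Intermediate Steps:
$I{\left(E,q \right)} = 5 + q$ ($I{\left(E,q \right)} = q + 5 = 5 + q$)
$\left(I{\left(13,4 \right)} + 50\right) 119 = \left(\left(5 + 4\right) + 50\right) 119 = \left(9 + 50\right) 119 = 59 \cdot 119 = 7021$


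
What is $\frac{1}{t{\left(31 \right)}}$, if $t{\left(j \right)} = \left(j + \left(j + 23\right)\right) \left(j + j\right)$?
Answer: $\frac{1}{5270} \approx 0.00018975$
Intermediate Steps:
$t{\left(j \right)} = 2 j \left(23 + 2 j\right)$ ($t{\left(j \right)} = \left(j + \left(23 + j\right)\right) 2 j = \left(23 + 2 j\right) 2 j = 2 j \left(23 + 2 j\right)$)
$\frac{1}{t{\left(31 \right)}} = \frac{1}{2 \cdot 31 \left(23 + 2 \cdot 31\right)} = \frac{1}{2 \cdot 31 \left(23 + 62\right)} = \frac{1}{2 \cdot 31 \cdot 85} = \frac{1}{5270}$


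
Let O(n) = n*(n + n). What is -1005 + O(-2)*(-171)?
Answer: -2373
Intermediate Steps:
O(n) = 2*n**2 (O(n) = n*(2*n) = 2*n**2)
-1005 + O(-2)*(-171) = -1005 + (2*(-2)**2)*(-171) = -1005 + (2*4)*(-171) = -1005 + 8*(-171) = -1005 - 1368 = -2373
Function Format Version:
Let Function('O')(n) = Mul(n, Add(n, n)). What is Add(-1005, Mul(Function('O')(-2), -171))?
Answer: -2373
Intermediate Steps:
Function('O')(n) = Mul(2, Pow(n, 2)) (Function('O')(n) = Mul(n, Mul(2, n)) = Mul(2, Pow(n, 2)))
Add(-1005, Mul(Function('O')(-2), -171)) = Add(-1005, Mul(Mul(2, Pow(-2, 2)), -171)) = Add(-1005, Mul(Mul(2, 4), -171)) = Add(-1005, Mul(8, -171)) = Add(-1005, -1368) = -2373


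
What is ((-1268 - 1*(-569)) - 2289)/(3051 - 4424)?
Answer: 2988/1373 ≈ 2.1763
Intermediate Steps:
((-1268 - 1*(-569)) - 2289)/(3051 - 4424) = ((-1268 + 569) - 2289)/(-1373) = (-699 - 2289)*(-1/1373) = -2988*(-1/1373) = 2988/1373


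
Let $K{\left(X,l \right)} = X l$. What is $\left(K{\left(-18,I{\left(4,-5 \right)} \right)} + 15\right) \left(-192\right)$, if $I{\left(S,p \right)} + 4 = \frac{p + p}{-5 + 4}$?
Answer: $17856$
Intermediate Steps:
$I{\left(S,p \right)} = -4 - 2 p$ ($I{\left(S,p \right)} = -4 + \frac{p + p}{-5 + 4} = -4 + \frac{2 p}{-1} = -4 + 2 p \left(-1\right) = -4 - 2 p$)
$\left(K{\left(-18,I{\left(4,-5 \right)} \right)} + 15\right) \left(-192\right) = \left(- 18 \left(-4 - -10\right) + 15\right) \left(-192\right) = \left(- 18 \left(-4 + 10\right) + 15\right) \left(-192\right) = \left(\left(-18\right) 6 + 15\right) \left(-192\right) = \left(-108 + 15\right) \left(-192\right) = \left(-93\right) \left(-192\right) = 17856$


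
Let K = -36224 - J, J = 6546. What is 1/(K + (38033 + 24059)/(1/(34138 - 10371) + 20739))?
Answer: -12971153/554737378532 ≈ -2.3383e-5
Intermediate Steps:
K = -42770 (K = -36224 - 1*6546 = -36224 - 6546 = -42770)
1/(K + (38033 + 24059)/(1/(34138 - 10371) + 20739)) = 1/(-42770 + (38033 + 24059)/(1/(34138 - 10371) + 20739)) = 1/(-42770 + 62092/(1/23767 + 20739)) = 1/(-42770 + 62092/(492903814/23767)) = 1/(-42770 + 62092*(23767/492903814)) = 1/(-42770 + 38835278/12971153) = 1/(-554737378532/12971153) = -12971153/554737378532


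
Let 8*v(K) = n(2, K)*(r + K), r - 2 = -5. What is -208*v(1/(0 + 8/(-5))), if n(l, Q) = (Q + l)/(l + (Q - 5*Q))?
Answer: 4147/144 ≈ 28.799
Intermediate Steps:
r = -3 (r = 2 - 5 = -3)
n(l, Q) = (Q + l)/(l - 4*Q)
v(K) = (-3 + K)*(2 + K)/(8*(2 - 4*K)) (v(K) = (((K + 2)/(2 - 4*K))*(-3 + K))/8 = (((2 + K)/(2 - 4*K))*(-3 + K))/8 = ((-3 + K)*(2 + K)/(2 - 4*K))/8 = (-3 + K)*(2 + K)/(8*(2 - 4*K)))
-208*v(1/(0 + 8/(-5))) = -13*(6 + 1/(0 + 8/(-5)) - (1/(0 + 8/(-5)))**2)/(-1 + 2/(0 + 8/(-5))) = -13*(6 + 1/(0 + 8*(-1/5)) - (1/(0 + 8*(-1/5)))**2)/(-1 + 2/(0 + 8*(-1/5))) = -13*(6 + 1/(0 - 8/5) - (1/(0 - 8/5))**2)/(-1 + 2/(0 - 8/5)) = -13*(6 + 1/(-8/5) - (1/(-8/5))**2)/(-1 + 2/(-8/5)) = -13*(6 - 5/8 - (-5/8)**2)/(-1 + 2*(-5/8)) = -13*(6 - 5/8 - 1*25/64)/(-1 - 5/4) = -13*(6 - 5/8 - 25/64)/(-9/4) = -13*(-4)*319/(9*64) = -208*(-319/2304) = 4147/144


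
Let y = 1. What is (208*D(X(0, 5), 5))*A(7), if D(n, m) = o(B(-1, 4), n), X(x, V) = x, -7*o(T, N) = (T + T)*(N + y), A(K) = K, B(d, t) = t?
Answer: -1664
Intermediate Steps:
o(T, N) = -2*T*(1 + N)/7 (o(T, N) = -(T + T)*(N + 1)/7 = -2*T*(1 + N)/7)
D(n, m) = -8/7 - 8*n/7 (D(n, m) = -2/7*4*(1 + n) = -8/7 - 8*n/7)
(208*D(X(0, 5), 5))*A(7) = (208*(-8/7 - 8/7*0))*7 = (208*(-8/7 + 0))*7 = (208*(-8/7))*7 = -1664/7*7 = -1664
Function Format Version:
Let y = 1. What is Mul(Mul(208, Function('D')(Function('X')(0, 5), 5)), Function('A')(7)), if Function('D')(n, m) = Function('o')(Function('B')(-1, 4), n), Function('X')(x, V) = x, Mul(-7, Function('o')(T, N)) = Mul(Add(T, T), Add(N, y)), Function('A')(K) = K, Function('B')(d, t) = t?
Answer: -1664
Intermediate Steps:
Function('o')(T, N) = Mul(Rational(-2, 7), T, Add(1, N)) (Function('o')(T, N) = Mul(Rational(-1, 7), Mul(Add(T, T), Add(N, 1))) = Mul(Rational(-1, 7), Mul(Mul(2, T), Add(1, N))) = Mul(Rational(-1, 7), Mul(2, T, Add(1, N))) = Mul(Rational(-2, 7), T, Add(1, N)))
Function('D')(n, m) = Add(Rational(-8, 7), Mul(Rational(-8, 7), n)) (Function('D')(n, m) = Mul(Rational(-2, 7), 4, Add(1, n)) = Add(Rational(-8, 7), Mul(Rational(-8, 7), n)))
Mul(Mul(208, Function('D')(Function('X')(0, 5), 5)), Function('A')(7)) = Mul(Mul(208, Add(Rational(-8, 7), Mul(Rational(-8, 7), 0))), 7) = Mul(Mul(208, Add(Rational(-8, 7), 0)), 7) = Mul(Mul(208, Rational(-8, 7)), 7) = Mul(Rational(-1664, 7), 7) = -1664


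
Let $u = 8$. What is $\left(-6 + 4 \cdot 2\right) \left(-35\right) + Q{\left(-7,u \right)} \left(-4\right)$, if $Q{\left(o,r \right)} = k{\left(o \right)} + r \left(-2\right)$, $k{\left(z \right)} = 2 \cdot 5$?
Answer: $-46$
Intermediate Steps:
$k{\left(z \right)} = 10$
$Q{\left(o,r \right)} = 10 - 2 r$ ($Q{\left(o,r \right)} = 10 + r \left(-2\right) = 10 - 2 r$)
$\left(-6 + 4 \cdot 2\right) \left(-35\right) + Q{\left(-7,u \right)} \left(-4\right) = \left(-6 + 4 \cdot 2\right) \left(-35\right) + \left(10 - 16\right) \left(-4\right) = \left(-6 + 8\right) \left(-35\right) + \left(10 - 16\right) \left(-4\right) = 2 \left(-35\right) - -24 = -70 + 24 = -46$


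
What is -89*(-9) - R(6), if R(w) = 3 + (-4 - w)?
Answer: 808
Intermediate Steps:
R(w) = -1 - w
-89*(-9) - R(6) = -89*(-9) - (-1 - 1*6) = 801 - (-1 - 6) = 801 - 1*(-7) = 801 + 7 = 808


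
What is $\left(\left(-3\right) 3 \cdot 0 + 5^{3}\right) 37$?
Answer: $4625$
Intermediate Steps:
$\left(\left(-3\right) 3 \cdot 0 + 5^{3}\right) 37 = \left(\left(-9\right) 0 + 125\right) 37 = \left(0 + 125\right) 37 = 125 \cdot 37 = 4625$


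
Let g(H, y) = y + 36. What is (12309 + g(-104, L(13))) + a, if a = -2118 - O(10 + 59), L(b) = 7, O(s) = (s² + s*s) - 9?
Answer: 721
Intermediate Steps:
O(s) = -9 + 2*s² (O(s) = (s² + s²) - 9 = 2*s² - 9 = -9 + 2*s²)
g(H, y) = 36 + y
a = -11631 (a = -2118 - (-9 + 2*(10 + 59)²) = -2118 - (-9 + 2*69²) = -2118 - (-9 + 2*4761) = -2118 - (-9 + 9522) = -2118 - 1*9513 = -2118 - 9513 = -11631)
(12309 + g(-104, L(13))) + a = (12309 + (36 + 7)) - 11631 = (12309 + 43) - 11631 = 12352 - 11631 = 721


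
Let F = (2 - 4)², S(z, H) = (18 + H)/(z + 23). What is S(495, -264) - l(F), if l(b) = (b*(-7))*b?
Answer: 28885/259 ≈ 111.53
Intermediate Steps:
S(z, H) = (18 + H)/(23 + z)
F = 4 (F = (-2)² = 4)
l(b) = -7*b² (l(b) = (-7*b)*b = -7*b²)
S(495, -264) - l(F) = (18 - 264)/(23 + 495) - (-7)*4² = -246/518 - (-7)*16 = (1/518)*(-246) - 1*(-112) = -123/259 + 112 = 28885/259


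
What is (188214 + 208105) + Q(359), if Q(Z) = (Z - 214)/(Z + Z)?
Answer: 284557187/718 ≈ 3.9632e+5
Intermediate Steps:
Q(Z) = (-214 + Z)/(2*Z) (Q(Z) = (-214 + Z)/((2*Z)) = (-214 + Z)*(1/(2*Z)) = (-214 + Z)/(2*Z))
(188214 + 208105) + Q(359) = (188214 + 208105) + (½)*(-214 + 359)/359 = 396319 + (½)*(1/359)*145 = 396319 + 145/718 = 284557187/718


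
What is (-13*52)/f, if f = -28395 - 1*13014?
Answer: 676/41409 ≈ 0.016325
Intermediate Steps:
f = -41409 (f = -28395 - 13014 = -41409)
(-13*52)/f = -13*52/(-41409) = -1*676*(-1/41409) = -676*(-1/41409) = 676/41409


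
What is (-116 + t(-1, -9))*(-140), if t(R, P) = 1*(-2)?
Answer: 16520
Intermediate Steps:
t(R, P) = -2
(-116 + t(-1, -9))*(-140) = (-116 - 2)*(-140) = -118*(-140) = 16520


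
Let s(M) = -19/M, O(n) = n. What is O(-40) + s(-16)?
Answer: -621/16 ≈ -38.813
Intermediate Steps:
O(-40) + s(-16) = -40 - 19/(-16) = -40 - 19*(-1/16) = -40 + 19/16 = -621/16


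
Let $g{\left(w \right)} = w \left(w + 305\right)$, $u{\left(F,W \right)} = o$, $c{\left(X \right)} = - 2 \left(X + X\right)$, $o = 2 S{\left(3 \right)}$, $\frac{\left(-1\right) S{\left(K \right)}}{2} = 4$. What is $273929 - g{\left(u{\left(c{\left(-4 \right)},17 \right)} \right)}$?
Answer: $278553$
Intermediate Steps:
$S{\left(K \right)} = -8$ ($S{\left(K \right)} = \left(-2\right) 4 = -8$)
$o = -16$ ($o = 2 \left(-8\right) = -16$)
$c{\left(X \right)} = - 4 X$ ($c{\left(X \right)} = - 2 \cdot 2 X = - 4 X$)
$u{\left(F,W \right)} = -16$
$g{\left(w \right)} = w \left(305 + w\right)$
$273929 - g{\left(u{\left(c{\left(-4 \right)},17 \right)} \right)} = 273929 - - 16 \left(305 - 16\right) = 273929 - \left(-16\right) 289 = 273929 - -4624 = 273929 + 4624 = 278553$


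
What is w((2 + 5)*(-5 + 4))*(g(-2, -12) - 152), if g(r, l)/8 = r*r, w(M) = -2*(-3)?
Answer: -720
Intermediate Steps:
w(M) = 6
g(r, l) = 8*r**2 (g(r, l) = 8*(r*r) = 8*r**2)
w((2 + 5)*(-5 + 4))*(g(-2, -12) - 152) = 6*(8*(-2)**2 - 152) = 6*(8*4 - 152) = 6*(32 - 152) = 6*(-120) = -720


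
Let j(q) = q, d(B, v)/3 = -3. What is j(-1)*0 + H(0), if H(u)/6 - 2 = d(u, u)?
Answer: -42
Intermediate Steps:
d(B, v) = -9 (d(B, v) = 3*(-3) = -9)
H(u) = -42 (H(u) = 12 + 6*(-9) = 12 - 54 = -42)
j(-1)*0 + H(0) = -1*0 - 42 = 0 - 42 = -42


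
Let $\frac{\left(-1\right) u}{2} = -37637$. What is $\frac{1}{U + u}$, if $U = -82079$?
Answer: $- \frac{1}{6805} \approx -0.00014695$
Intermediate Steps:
$u = 75274$ ($u = \left(-2\right) \left(-37637\right) = 75274$)
$\frac{1}{U + u} = \frac{1}{-82079 + 75274} = \frac{1}{-6805} = - \frac{1}{6805}$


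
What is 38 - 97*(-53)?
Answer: 5179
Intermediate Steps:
38 - 97*(-53) = 38 + 5141 = 5179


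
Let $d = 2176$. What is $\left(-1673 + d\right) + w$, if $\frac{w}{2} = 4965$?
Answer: $10433$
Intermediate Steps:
$w = 9930$ ($w = 2 \cdot 4965 = 9930$)
$\left(-1673 + d\right) + w = \left(-1673 + 2176\right) + 9930 = 503 + 9930 = 10433$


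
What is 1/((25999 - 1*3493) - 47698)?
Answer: -1/25192 ≈ -3.9695e-5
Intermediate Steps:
1/((25999 - 1*3493) - 47698) = 1/((25999 - 3493) - 47698) = 1/(22506 - 47698) = 1/(-25192) = -1/25192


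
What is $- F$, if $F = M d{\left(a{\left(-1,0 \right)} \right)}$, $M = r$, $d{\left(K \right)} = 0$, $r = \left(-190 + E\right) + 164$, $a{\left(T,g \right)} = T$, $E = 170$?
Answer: $0$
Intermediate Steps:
$r = 144$ ($r = \left(-190 + 170\right) + 164 = -20 + 164 = 144$)
$M = 144$
$F = 0$ ($F = 144 \cdot 0 = 0$)
$- F = \left(-1\right) 0 = 0$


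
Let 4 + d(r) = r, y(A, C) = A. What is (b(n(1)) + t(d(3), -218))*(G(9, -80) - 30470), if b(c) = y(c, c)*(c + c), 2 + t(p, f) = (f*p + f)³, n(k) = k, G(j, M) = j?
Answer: 0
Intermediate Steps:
d(r) = -4 + r
t(p, f) = -2 + (f + f*p)³ (t(p, f) = -2 + (f*p + f)³ = -2 + (f + f*p)³)
b(c) = 2*c² (b(c) = c*(c + c) = c*(2*c) = 2*c²)
(b(n(1)) + t(d(3), -218))*(G(9, -80) - 30470) = (2*1² + (-2 + (-218)³*(1 + (-4 + 3))³))*(9 - 30470) = (2*1 + (-2 - 10360232*(1 - 1)³))*(-30461) = (2 + (-2 - 10360232*0³))*(-30461) = (2 + (-2 - 10360232*0))*(-30461) = (2 + (-2 + 0))*(-30461) = (2 - 2)*(-30461) = 0*(-30461) = 0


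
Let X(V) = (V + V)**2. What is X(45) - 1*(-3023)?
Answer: 11123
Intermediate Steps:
X(V) = 4*V**2 (X(V) = (2*V)**2 = 4*V**2)
X(45) - 1*(-3023) = 4*45**2 - 1*(-3023) = 4*2025 + 3023 = 8100 + 3023 = 11123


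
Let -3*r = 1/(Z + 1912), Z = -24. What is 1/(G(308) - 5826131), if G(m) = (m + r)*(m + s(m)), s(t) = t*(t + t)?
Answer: 1416/74630171603 ≈ 1.8974e-8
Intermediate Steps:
s(t) = 2*t² (s(t) = t*(2*t) = 2*t²)
r = -1/5664 (r = -1/(3*(-24 + 1912)) = -⅓/1888 = -⅓*1/1888 = -1/5664 ≈ -0.00017655)
G(m) = (-1/5664 + m)*(m + 2*m²) (G(m) = (m - 1/5664)*(m + 2*m²) = (-1/5664 + m)*(m + 2*m²))
1/(G(308) - 5826131) = 1/((1/5664)*308*(-1 + 5662*308 + 11328*308²) - 5826131) = 1/((1/5664)*308*(-1 + 1743896 + 11328*94864) - 5826131) = 1/((1/5664)*308*(-1 + 1743896 + 1074619392) - 5826131) = 1/((1/5664)*308*1076363287 - 5826131) = 1/(82879973099/1416 - 5826131) = 1/(74630171603/1416) = 1416/74630171603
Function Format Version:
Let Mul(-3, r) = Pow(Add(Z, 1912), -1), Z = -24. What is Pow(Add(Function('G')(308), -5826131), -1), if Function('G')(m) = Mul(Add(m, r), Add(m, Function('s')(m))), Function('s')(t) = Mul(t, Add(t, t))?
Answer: Rational(1416, 74630171603) ≈ 1.8974e-8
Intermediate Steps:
Function('s')(t) = Mul(2, Pow(t, 2)) (Function('s')(t) = Mul(t, Mul(2, t)) = Mul(2, Pow(t, 2)))
r = Rational(-1, 5664) (r = Mul(Rational(-1, 3), Pow(Add(-24, 1912), -1)) = Mul(Rational(-1, 3), Pow(1888, -1)) = Mul(Rational(-1, 3), Rational(1, 1888)) = Rational(-1, 5664) ≈ -0.00017655)
Function('G')(m) = Mul(Add(Rational(-1, 5664), m), Add(m, Mul(2, Pow(m, 2)))) (Function('G')(m) = Mul(Add(m, Rational(-1, 5664)), Add(m, Mul(2, Pow(m, 2)))) = Mul(Add(Rational(-1, 5664), m), Add(m, Mul(2, Pow(m, 2)))))
Pow(Add(Function('G')(308), -5826131), -1) = Pow(Add(Mul(Rational(1, 5664), 308, Add(-1, Mul(5662, 308), Mul(11328, Pow(308, 2)))), -5826131), -1) = Pow(Add(Mul(Rational(1, 5664), 308, Add(-1, 1743896, Mul(11328, 94864))), -5826131), -1) = Pow(Add(Mul(Rational(1, 5664), 308, Add(-1, 1743896, 1074619392)), -5826131), -1) = Pow(Add(Mul(Rational(1, 5664), 308, 1076363287), -5826131), -1) = Pow(Add(Rational(82879973099, 1416), -5826131), -1) = Pow(Rational(74630171603, 1416), -1) = Rational(1416, 74630171603)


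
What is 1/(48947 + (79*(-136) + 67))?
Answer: 1/38270 ≈ 2.6130e-5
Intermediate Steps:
1/(48947 + (79*(-136) + 67)) = 1/(48947 + (-10744 + 67)) = 1/(48947 - 10677) = 1/38270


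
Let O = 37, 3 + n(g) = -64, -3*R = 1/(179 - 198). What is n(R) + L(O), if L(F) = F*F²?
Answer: 50586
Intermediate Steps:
R = 1/57 (R = -1/(3*(179 - 198)) = -⅓/(-19) = -⅓*(-1/19) = 1/57 ≈ 0.017544)
n(g) = -67 (n(g) = -3 - 64 = -67)
L(F) = F³
n(R) + L(O) = -67 + 37³ = -67 + 50653 = 50586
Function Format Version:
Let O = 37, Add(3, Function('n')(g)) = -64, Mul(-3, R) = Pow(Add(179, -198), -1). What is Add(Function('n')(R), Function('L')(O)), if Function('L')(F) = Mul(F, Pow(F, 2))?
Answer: 50586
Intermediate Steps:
R = Rational(1, 57) (R = Mul(Rational(-1, 3), Pow(Add(179, -198), -1)) = Mul(Rational(-1, 3), Pow(-19, -1)) = Mul(Rational(-1, 3), Rational(-1, 19)) = Rational(1, 57) ≈ 0.017544)
Function('n')(g) = -67 (Function('n')(g) = Add(-3, -64) = -67)
Function('L')(F) = Pow(F, 3)
Add(Function('n')(R), Function('L')(O)) = Add(-67, Pow(37, 3)) = Add(-67, 50653) = 50586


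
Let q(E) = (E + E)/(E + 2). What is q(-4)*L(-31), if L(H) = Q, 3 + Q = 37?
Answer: 136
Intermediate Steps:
Q = 34 (Q = -3 + 37 = 34)
L(H) = 34
q(E) = 2*E/(2 + E) (q(E) = (2*E)/(2 + E) = 2*E/(2 + E))
q(-4)*L(-31) = (2*(-4)/(2 - 4))*34 = (2*(-4)/(-2))*34 = (2*(-4)*(-½))*34 = 4*34 = 136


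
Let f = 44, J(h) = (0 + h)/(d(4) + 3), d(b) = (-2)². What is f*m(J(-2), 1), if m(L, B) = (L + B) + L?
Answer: 132/7 ≈ 18.857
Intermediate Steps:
d(b) = 4
J(h) = h/7 (J(h) = (0 + h)/(4 + 3) = h/7)
m(L, B) = B + 2*L (m(L, B) = (B + L) + L = B + 2*L)
f*m(J(-2), 1) = 44*(1 + 2*((⅐)*(-2))) = 44*(1 + 2*(-2/7)) = 44*(1 - 4/7) = 44*(3/7) = 132/7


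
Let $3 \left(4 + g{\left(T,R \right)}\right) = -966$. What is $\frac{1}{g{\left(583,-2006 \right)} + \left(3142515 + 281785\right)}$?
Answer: $\frac{1}{3423974} \approx 2.9206 \cdot 10^{-7}$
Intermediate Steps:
$g{\left(T,R \right)} = -326$ ($g{\left(T,R \right)} = -4 + \frac{1}{3} \left(-966\right) = -4 - 322 = -326$)
$\frac{1}{g{\left(583,-2006 \right)} + \left(3142515 + 281785\right)} = \frac{1}{-326 + \left(3142515 + 281785\right)} = \frac{1}{-326 + 3424300} = \frac{1}{3423974}$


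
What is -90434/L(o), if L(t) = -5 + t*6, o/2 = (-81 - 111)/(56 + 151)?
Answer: 2079982/371 ≈ 5606.4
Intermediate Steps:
o = -128/69 (o = 2*((-81 - 111)/(56 + 151)) = 2*(-192/207) = 2*(-192*1/207) = 2*(-64/69) = -128/69 ≈ -1.8551)
L(t) = -5 + 6*t
-90434/L(o) = -90434/(-5 + 6*(-128/69)) = -90434/(-5 - 256/23) = -90434/(-371/23) = -90434*(-23/371) = 2079982/371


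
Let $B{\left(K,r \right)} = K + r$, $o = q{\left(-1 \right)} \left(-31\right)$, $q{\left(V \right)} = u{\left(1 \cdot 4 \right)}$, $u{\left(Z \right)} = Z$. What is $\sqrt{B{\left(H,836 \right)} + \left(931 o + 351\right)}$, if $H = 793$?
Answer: $2 i \sqrt{28366} \approx 336.84 i$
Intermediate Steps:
$q{\left(V \right)} = 4$ ($q{\left(V \right)} = 1 \cdot 4 = 4$)
$o = -124$ ($o = 4 \left(-31\right) = -124$)
$\sqrt{B{\left(H,836 \right)} + \left(931 o + 351\right)} = \sqrt{\left(793 + 836\right) + \left(931 \left(-124\right) + 351\right)} = \sqrt{1629 + \left(-115444 + 351\right)} = \sqrt{1629 - 115093} = \sqrt{-113464} = 2 i \sqrt{28366}$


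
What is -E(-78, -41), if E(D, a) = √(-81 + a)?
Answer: -I*√122 ≈ -11.045*I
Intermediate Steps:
-E(-78, -41) = -√(-81 - 41) = -√(-122) = -I*√122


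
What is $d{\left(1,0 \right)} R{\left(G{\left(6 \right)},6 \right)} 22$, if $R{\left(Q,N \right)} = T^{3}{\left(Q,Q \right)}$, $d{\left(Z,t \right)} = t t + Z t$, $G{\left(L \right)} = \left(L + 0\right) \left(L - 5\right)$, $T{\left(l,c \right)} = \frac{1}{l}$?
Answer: $0$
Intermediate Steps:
$G{\left(L \right)} = L \left(-5 + L\right)$
$d{\left(Z,t \right)} = t^{2} + Z t$
$R{\left(Q,N \right)} = \frac{1}{Q^{3}}$ ($R{\left(Q,N \right)} = \left(\frac{1}{Q}\right)^{3} = \frac{1}{Q^{3}}$)
$d{\left(1,0 \right)} R{\left(G{\left(6 \right)},6 \right)} 22 = \frac{0 \left(1 + 0\right)}{216 \left(-5 + 6\right)^{3}} \cdot 22 = \frac{0 \cdot 1}{216} \cdot 22 = \frac{0}{216} \cdot 22 = 0 \cdot \frac{1}{216} \cdot 22 = 0 \cdot 22 = 0$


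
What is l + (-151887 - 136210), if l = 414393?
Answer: 126296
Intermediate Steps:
l + (-151887 - 136210) = 414393 + (-151887 - 136210) = 414393 - 288097 = 126296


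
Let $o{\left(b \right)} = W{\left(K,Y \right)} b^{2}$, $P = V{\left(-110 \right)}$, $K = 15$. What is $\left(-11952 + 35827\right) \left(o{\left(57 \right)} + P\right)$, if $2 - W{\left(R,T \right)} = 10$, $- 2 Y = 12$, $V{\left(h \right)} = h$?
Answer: $-623185250$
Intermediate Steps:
$Y = -6$ ($Y = \left(- \frac{1}{2}\right) 12 = -6$)
$W{\left(R,T \right)} = -8$ ($W{\left(R,T \right)} = 2 - 10 = -8$)
$P = -110$
$o{\left(b \right)} = - 8 b^{2}$
$\left(-11952 + 35827\right) \left(o{\left(57 \right)} + P\right) = \left(-11952 + 35827\right) \left(- 8 \cdot 57^{2} - 110\right) = 23875 \left(\left(-8\right) 3249 - 110\right) = 23875 \left(-25992 - 110\right) = 23875 \left(-26102\right) = -623185250$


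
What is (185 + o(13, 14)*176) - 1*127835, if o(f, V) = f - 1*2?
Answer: -125714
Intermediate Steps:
o(f, V) = -2 + f (o(f, V) = f - 2 = -2 + f)
(185 + o(13, 14)*176) - 1*127835 = (185 + (-2 + 13)*176) - 1*127835 = (185 + 11*176) - 127835 = (185 + 1936) - 127835 = 2121 - 127835 = -125714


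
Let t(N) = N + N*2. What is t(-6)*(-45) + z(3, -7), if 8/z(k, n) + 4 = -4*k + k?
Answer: 10522/13 ≈ 809.38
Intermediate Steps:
z(k, n) = 8/(-4 - 3*k) (z(k, n) = 8/(-4 + (-4*k + k)) = 8/(-4 - 3*k))
t(N) = 3*N (t(N) = N + 2*N = 3*N)
t(-6)*(-45) + z(3, -7) = (3*(-6))*(-45) - 8/(4 + 3*3) = -18*(-45) - 8/(4 + 9) = 810 - 8/13 = 10522/13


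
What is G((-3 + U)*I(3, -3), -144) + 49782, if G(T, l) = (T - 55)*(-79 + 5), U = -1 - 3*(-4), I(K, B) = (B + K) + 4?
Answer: 51484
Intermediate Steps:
I(K, B) = 4 + B + K
U = 11 (U = -1 + 12 = 11)
G(T, l) = 4070 - 74*T (G(T, l) = (-55 + T)*(-74) = 4070 - 74*T)
G((-3 + U)*I(3, -3), -144) + 49782 = (4070 - 74*(-3 + 11)*(4 - 3 + 3)) + 49782 = (4070 - 592*4) + 49782 = (4070 - 74*32) + 49782 = (4070 - 2368) + 49782 = 1702 + 49782 = 51484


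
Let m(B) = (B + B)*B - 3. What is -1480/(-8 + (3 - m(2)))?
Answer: 148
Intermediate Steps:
m(B) = -3 + 2*B**2 (m(B) = (2*B)*B - 3 = 2*B**2 - 3 = -3 + 2*B**2)
-1480/(-8 + (3 - m(2))) = -1480/(-8 + (3 - (-3 + 2*2**2))) = -1480/(-8 + (3 - (-3 + 2*4))) = -1480/(-8 + (3 - (-3 + 8))) = -1480/(-8 + (3 - 1*5)) = -1480/(-8 + (3 - 5)) = -1480/(-8 - 2) = -1480/(-10) = -1/10*(-1480) = 148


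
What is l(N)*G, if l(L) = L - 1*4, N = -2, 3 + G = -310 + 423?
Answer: -660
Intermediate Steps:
G = 110 (G = -3 + (-310 + 423) = -3 + 113 = 110)
l(L) = -4 + L (l(L) = L - 4 = -4 + L)
l(N)*G = (-4 - 2)*110 = -6*110 = -660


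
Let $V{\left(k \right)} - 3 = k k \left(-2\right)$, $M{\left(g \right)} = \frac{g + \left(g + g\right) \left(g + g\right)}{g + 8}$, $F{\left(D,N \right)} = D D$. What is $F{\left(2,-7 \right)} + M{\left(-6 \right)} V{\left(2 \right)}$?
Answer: $-341$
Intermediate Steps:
$F{\left(D,N \right)} = D^{2}$
$M{\left(g \right)} = \frac{g + 4 g^{2}}{8 + g}$ ($M{\left(g \right)} = \frac{g + 2 g 2 g}{8 + g} = \frac{g + 4 g^{2}}{8 + g}$)
$V{\left(k \right)} = 3 - 2 k^{2}$ ($V{\left(k \right)} = 3 + k k \left(-2\right) = 3 + k^{2} \left(-2\right) = 3 - 2 k^{2}$)
$F{\left(2,-7 \right)} + M{\left(-6 \right)} V{\left(2 \right)} = 2^{2} + - \frac{6 \left(1 + 4 \left(-6\right)\right)}{8 - 6} \left(3 - 2 \cdot 2^{2}\right) = 4 + - \frac{6 \left(1 - 24\right)}{2} \left(3 - 8\right) = 4 + \left(-6\right) \frac{1}{2} \left(-23\right) \left(3 - 8\right) = 4 + 69 \left(-5\right) = 4 - 345 = -341$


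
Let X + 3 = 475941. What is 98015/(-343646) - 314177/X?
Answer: -38653683103/40888547487 ≈ -0.94534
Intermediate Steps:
X = 475938 (X = -3 + 475941 = 475938)
98015/(-343646) - 314177/X = 98015/(-343646) - 314177/475938 = 98015*(-1/343646) - 314177*1/475938 = -98015/343646 - 314177/475938 = -38653683103/40888547487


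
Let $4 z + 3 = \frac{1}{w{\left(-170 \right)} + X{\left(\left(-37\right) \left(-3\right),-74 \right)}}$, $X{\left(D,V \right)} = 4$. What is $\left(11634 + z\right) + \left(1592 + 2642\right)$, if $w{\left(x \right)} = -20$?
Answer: $\frac{1015503}{64} \approx 15867.0$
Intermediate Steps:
$z = - \frac{49}{64}$ ($z = - \frac{3}{4} + \frac{1}{4 \left(-20 + 4\right)} = - \frac{3}{4} + \frac{1}{4 \left(-16\right)} = - \frac{3}{4} + \frac{1}{4} \left(- \frac{1}{16}\right) = - \frac{3}{4} - \frac{1}{64} = - \frac{49}{64} \approx -0.76563$)
$\left(11634 + z\right) + \left(1592 + 2642\right) = \left(11634 - \frac{49}{64}\right) + \left(1592 + 2642\right) = \frac{744527}{64} + 4234 = \frac{1015503}{64}$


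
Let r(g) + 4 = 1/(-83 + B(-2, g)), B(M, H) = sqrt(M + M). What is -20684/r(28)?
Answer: 572016020/110953 - 41368*I/110953 ≈ 5155.5 - 0.37284*I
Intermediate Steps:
B(M, H) = sqrt(2)*sqrt(M) (B(M, H) = sqrt(2*M) = sqrt(2)*sqrt(M))
r(g) = -4 + (-83 - 2*I)/6893 (r(g) = -4 + 1/(-83 + sqrt(2)*sqrt(-2)) = -4 + 1/(-83 + sqrt(2)*(I*sqrt(2))) = -4 + 1/(-83 + 2*I) = -4 + (-83 - 2*I)/6893)
-20684/r(28) = -20684*6893*(-27655/6893 + 2*I/6893)/110953 = -142574812*(-27655/6893 + 2*I/6893)/110953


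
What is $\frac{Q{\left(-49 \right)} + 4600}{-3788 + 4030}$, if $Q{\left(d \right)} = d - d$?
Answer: $\frac{2300}{121} \approx 19.008$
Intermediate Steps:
$Q{\left(d \right)} = 0$
$\frac{Q{\left(-49 \right)} + 4600}{-3788 + 4030} = \frac{0 + 4600}{-3788 + 4030} = \frac{4600}{242} = 4600 \cdot \frac{1}{242} = \frac{2300}{121}$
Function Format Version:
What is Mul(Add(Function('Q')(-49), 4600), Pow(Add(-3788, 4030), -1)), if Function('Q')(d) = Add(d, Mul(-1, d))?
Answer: Rational(2300, 121) ≈ 19.008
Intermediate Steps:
Function('Q')(d) = 0
Mul(Add(Function('Q')(-49), 4600), Pow(Add(-3788, 4030), -1)) = Mul(Add(0, 4600), Pow(Add(-3788, 4030), -1)) = Mul(4600, Pow(242, -1)) = Mul(4600, Rational(1, 242)) = Rational(2300, 121)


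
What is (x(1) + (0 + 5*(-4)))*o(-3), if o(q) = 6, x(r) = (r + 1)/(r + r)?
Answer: -114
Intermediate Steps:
x(r) = (1 + r)/(2*r) (x(r) = (1 + r)/((2*r)) = (1 + r)*(1/(2*r)) = (1 + r)/(2*r))
(x(1) + (0 + 5*(-4)))*o(-3) = ((½)*(1 + 1)/1 + (0 + 5*(-4)))*6 = ((½)*1*2 + (0 - 20))*6 = (1 - 20)*6 = -19*6 = -114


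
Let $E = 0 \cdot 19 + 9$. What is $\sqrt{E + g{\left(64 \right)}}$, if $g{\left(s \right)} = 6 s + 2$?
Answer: $\sqrt{395} \approx 19.875$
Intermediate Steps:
$g{\left(s \right)} = 2 + 6 s$
$E = 9$ ($E = 0 + 9 = 9$)
$\sqrt{E + g{\left(64 \right)}} = \sqrt{9 + \left(2 + 6 \cdot 64\right)} = \sqrt{9 + \left(2 + 384\right)} = \sqrt{9 + 386} = \sqrt{395}$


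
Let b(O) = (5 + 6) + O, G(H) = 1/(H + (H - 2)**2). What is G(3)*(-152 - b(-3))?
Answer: -40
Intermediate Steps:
G(H) = 1/(H + (-2 + H)**2)
b(O) = 11 + O
G(3)*(-152 - b(-3)) = (-152 - (11 - 3))/(3 + (-2 + 3)**2) = (-152 - 1*8)/(3 + 1**2) = (-152 - 8)/(3 + 1) = -160/4 = (1/4)*(-160) = -40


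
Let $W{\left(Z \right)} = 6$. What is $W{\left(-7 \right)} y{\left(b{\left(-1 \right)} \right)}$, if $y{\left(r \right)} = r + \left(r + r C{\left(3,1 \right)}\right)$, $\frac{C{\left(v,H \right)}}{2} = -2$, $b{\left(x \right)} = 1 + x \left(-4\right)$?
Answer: $-60$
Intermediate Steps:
$b{\left(x \right)} = 1 - 4 x$
$C{\left(v,H \right)} = -4$ ($C{\left(v,H \right)} = 2 \left(-2\right) = -4$)
$y{\left(r \right)} = - 2 r$ ($y{\left(r \right)} = r + \left(r + r \left(-4\right)\right) = r + \left(r - 4 r\right) = r - 3 r = - 2 r$)
$W{\left(-7 \right)} y{\left(b{\left(-1 \right)} \right)} = 6 \left(- 2 \left(1 - -4\right)\right) = 6 \left(- 2 \left(1 + 4\right)\right) = 6 \left(\left(-2\right) 5\right) = 6 \left(-10\right) = -60$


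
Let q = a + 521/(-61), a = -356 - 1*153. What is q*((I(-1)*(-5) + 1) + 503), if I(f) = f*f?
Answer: -15753430/61 ≈ -2.5825e+5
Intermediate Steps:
a = -509 (a = -356 - 153 = -509)
I(f) = f²
q = -31570/61 (q = -509 + 521/(-61) = -509 + 521*(-1/61) = -509 - 521/61 = -31570/61 ≈ -517.54)
q*((I(-1)*(-5) + 1) + 503) = -31570*(((-1)²*(-5) + 1) + 503)/61 = -31570*((1*(-5) + 1) + 503)/61 = -31570*((-5 + 1) + 503)/61 = -31570*(-4 + 503)/61 = -31570/61*499 = -15753430/61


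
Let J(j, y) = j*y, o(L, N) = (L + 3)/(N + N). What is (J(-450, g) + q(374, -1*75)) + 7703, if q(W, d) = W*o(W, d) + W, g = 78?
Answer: -2097224/75 ≈ -27963.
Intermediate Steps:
o(L, N) = (3 + L)/(2*N) (o(L, N) = (3 + L)/((2*N)) = (3 + L)*(1/(2*N)) = (3 + L)/(2*N))
q(W, d) = W + W*(3 + W)/(2*d) (q(W, d) = W*((3 + W)/(2*d)) + W = W*(3 + W)/(2*d) + W = W + W*(3 + W)/(2*d))
(J(-450, g) + q(374, -1*75)) + 7703 = (-450*78 + (½)*374*(3 + 374 + 2*(-1*75))/(-1*75)) + 7703 = (-35100 + (½)*374*(3 + 374 + 2*(-75))/(-75)) + 7703 = (-35100 + (½)*374*(-1/75)*(3 + 374 - 150)) + 7703 = (-35100 + (½)*374*(-1/75)*227) + 7703 = (-35100 - 42449/75) + 7703 = -2674949/75 + 7703 = -2097224/75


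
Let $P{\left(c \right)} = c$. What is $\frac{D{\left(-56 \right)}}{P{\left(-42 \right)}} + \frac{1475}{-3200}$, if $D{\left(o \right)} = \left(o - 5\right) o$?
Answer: $- \frac{31409}{384} \approx -81.794$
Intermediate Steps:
$D{\left(o \right)} = o \left(-5 + o\right)$ ($D{\left(o \right)} = \left(-5 + o\right) o = o \left(-5 + o\right)$)
$\frac{D{\left(-56 \right)}}{P{\left(-42 \right)}} + \frac{1475}{-3200} = \frac{\left(-56\right) \left(-5 - 56\right)}{-42} + \frac{1475}{-3200} = \left(-56\right) \left(-61\right) \left(- \frac{1}{42}\right) + 1475 \left(- \frac{1}{3200}\right) = 3416 \left(- \frac{1}{42}\right) - \frac{59}{128} = - \frac{244}{3} - \frac{59}{128} = - \frac{31409}{384}$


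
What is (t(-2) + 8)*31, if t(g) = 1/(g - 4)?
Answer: 1457/6 ≈ 242.83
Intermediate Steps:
t(g) = 1/(-4 + g)
(t(-2) + 8)*31 = (1/(-4 - 2) + 8)*31 = (1/(-6) + 8)*31 = (-⅙ + 8)*31 = (47/6)*31 = 1457/6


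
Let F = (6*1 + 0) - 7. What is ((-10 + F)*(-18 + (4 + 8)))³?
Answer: 287496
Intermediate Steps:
F = -1 (F = (6 + 0) - 7 = 6 - 7 = -1)
((-10 + F)*(-18 + (4 + 8)))³ = ((-10 - 1)*(-18 + (4 + 8)))³ = (-11*(-18 + 12))³ = (-11*(-6))³ = 66³ = 287496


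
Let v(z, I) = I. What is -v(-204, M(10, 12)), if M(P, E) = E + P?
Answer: -22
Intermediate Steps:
-v(-204, M(10, 12)) = -(12 + 10) = -1*22 = -22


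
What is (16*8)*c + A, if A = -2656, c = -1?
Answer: -2784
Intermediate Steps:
(16*8)*c + A = (16*8)*(-1) - 2656 = 128*(-1) - 2656 = -128 - 2656 = -2784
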